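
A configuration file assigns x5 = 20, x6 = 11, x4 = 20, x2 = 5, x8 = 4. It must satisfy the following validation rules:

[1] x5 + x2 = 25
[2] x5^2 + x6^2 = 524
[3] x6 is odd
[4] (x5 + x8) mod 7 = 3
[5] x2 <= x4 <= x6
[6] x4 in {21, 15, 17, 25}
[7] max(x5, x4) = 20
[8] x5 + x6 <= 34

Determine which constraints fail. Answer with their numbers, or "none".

Violated: 2, 5, and 6.

[1] x5 + x2 = 20 + 5 = 25 — holds.
[2] x5^2 + x6^2 = 20^2 + 11^2 = 400 + 121 = 521, not 524 — does not hold.
[3] x6 = 11 is odd — holds.
[4] x5 + x8 = 24; 24 mod 7 = 3 — holds.
[5] values 5, 20, 11; x4 = 20 is not <= x6 = 11 — does not hold.
[6] x4 = 20 is not in {21, 15, 17, 25} — does not hold.
[7] max(20, 20) = 20 — holds.
[8] x5 + x6 = 20 + 11 = 31; 31 ≤ 34 — holds.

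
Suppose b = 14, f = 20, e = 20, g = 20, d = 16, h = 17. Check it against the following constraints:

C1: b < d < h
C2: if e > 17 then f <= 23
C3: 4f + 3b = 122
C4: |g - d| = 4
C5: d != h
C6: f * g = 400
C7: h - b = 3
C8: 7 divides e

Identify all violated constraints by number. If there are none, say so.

Constraint 8 is violated.

C1: values 14 < 16 < 17 — OK.
C2: e = 20 > 17, so we need f ≤ 23; f = 20 ≤ 23 — OK.
C3: 4f + 3b = 4(20) + 3(14) = 122 — OK.
C4: |20 - 16| = 4 — OK.
C5: d = 16, h = 17; distinct — OK.
C6: f * g = 20 * 20 = 400 — OK.
C7: h - b = 17 - 14 = 3 — OK.
C8: 20 = 7*2 + 6, so 7 does not divide 20 — violated.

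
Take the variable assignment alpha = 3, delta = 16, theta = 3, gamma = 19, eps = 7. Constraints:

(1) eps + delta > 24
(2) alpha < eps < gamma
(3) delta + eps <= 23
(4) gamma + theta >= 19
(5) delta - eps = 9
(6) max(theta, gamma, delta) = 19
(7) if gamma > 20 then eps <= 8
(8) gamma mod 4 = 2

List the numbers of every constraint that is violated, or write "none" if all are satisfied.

Constraints 1, 8 are violated.

(1) eps + delta = 7 + 16 = 23; 23 ≤ 24, bound 24 not met — does not hold.
(2) values 3 < 7 < 19 — holds.
(3) delta + eps = 16 + 7 = 23; 23 ≤ 23 — holds.
(4) gamma + theta = 19 + 3 = 22; 22 ≥ 19 — holds.
(5) delta - eps = 16 - 7 = 9 — holds.
(6) max(3, 19, 16) = 19 — holds.
(7) gamma = 19, not > 20; antecedent false, conditional vacuously true — holds.
(8) 19 mod 4 = 3, not 2 — does not hold.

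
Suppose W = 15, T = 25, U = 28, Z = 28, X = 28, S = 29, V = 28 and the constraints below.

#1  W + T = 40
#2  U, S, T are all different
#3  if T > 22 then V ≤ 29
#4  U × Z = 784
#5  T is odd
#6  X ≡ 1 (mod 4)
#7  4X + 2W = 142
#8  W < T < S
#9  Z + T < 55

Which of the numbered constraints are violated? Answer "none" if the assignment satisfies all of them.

#1 W + T = 15 + 25 = 40 — holds.
#2 values 28, 29, 25 are pairwise distinct — holds.
#3 T = 25 > 22, so we need V ≤ 29; V = 28 ≤ 29 — holds.
#4 U × Z = 28 × 28 = 784 — holds.
#5 T = 25 is odd — holds.
#6 28 mod 4 = 0, not 1 — does not hold.
#7 4X + 2W = 4(28) + 2(15) = 142 — holds.
#8 values 15 < 25 < 29 — holds.
#9 Z + T = 28 + 25 = 53; 53 < 55 — holds.

No — constraint 6 is not satisfied.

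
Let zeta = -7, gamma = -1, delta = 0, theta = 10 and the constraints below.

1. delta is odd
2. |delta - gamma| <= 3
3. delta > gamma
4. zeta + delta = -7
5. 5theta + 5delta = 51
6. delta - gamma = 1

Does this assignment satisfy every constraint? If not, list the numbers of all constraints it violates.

Constraints 1 and 5 do not hold.

1. delta = 0 is even — violated.
2. |0 - (-1)| = 1; 1 ≤ 3 — OK.
3. delta = 0, gamma = -1; 0 > -1 — OK.
4. zeta + delta = -7 + 0 = -7 — OK.
5. 5theta + 5delta = 5(10) + 5(0) = 50, not 51 — violated.
6. delta - gamma = 0 - (-1) = 1 — OK.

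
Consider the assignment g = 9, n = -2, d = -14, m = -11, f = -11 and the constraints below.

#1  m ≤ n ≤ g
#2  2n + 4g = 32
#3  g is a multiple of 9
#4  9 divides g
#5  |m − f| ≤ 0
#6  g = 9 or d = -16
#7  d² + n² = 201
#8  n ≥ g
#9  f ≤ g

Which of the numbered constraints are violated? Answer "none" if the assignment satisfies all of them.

Constraints 7 and 8 do not hold.

#1 values -11 ≤ -2 ≤ 9  true
#2 2n + 4g = 2(-2) + 4(9) = 32  true
#3 9 / 9 = 1, so 9 divides 9  true
#4 9 / 9 = 1, so 9 divides 9  true
#5 |-11 − (-11)| = 0; 0 ≤ 0  true
#6 g = 9 = 9 (first disjunct)  true
#7 d² + n² = (-14)² + (-2)² = 196 + 4 = 200, not 201  false
#8 n = -2, g = 9; -2 < 9 (want ≥)  false
#9 f = -11, g = 9; -11 ≤ 9  true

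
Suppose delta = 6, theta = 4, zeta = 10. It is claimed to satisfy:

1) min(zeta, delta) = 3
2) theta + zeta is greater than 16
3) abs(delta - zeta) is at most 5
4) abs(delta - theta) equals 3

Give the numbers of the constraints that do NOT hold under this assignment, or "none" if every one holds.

1) min(10, 6) = 6, not 3  false
2) theta + zeta = 4 + 10 = 14; 14 ≤ 16, bound 16 not met  false
3) abs(6 - 10) = 4; 4 ≤ 5  true
4) abs(6 - 4) = 2, not 3  false

The assignment fails constraints 1, 2, 4.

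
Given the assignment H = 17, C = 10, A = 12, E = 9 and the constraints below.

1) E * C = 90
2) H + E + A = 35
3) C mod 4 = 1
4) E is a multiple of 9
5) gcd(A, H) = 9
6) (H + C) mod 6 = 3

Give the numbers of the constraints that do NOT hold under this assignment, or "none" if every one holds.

No — constraints 2, 3, and 5 are not satisfied.

1) E * C = 9 * 10 = 90 — satisfied.
2) H + E + A = 17 + 9 + 12 = 38, not 35 — violated.
3) 10 mod 4 = 2, not 1 — violated.
4) 9 / 9 = 1, so 9 divides 9 — satisfied.
5) gcd(12, 17) = 1, not 9 — violated.
6) H + C = 27; 27 mod 6 = 3 — satisfied.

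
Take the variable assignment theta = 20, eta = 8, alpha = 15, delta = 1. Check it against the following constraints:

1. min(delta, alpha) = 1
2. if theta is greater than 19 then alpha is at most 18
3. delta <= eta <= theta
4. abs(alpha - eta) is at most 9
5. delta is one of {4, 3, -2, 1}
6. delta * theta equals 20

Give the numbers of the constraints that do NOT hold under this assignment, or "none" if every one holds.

1. min(1, 15) = 1  true
2. theta = 20 > 19, so we need alpha ≤ 18; alpha = 15 ≤ 18  true
3. values 1 <= 8 <= 20  true
4. abs(15 - 8) = 7; 7 ≤ 9  true
5. delta = 1 is in {4, 3, -2, 1}  true
6. delta * theta = 1 * 20 = 20  true

Yes — all constraints hold.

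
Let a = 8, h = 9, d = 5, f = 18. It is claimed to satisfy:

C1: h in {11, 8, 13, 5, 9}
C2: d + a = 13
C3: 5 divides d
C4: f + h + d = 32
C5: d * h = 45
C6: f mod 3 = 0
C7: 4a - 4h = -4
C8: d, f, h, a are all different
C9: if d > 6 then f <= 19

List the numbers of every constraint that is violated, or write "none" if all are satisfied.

C1: h = 9 is in {11, 8, 13, 5, 9}  holds
C2: d + a = 5 + 8 = 13  holds
C3: 5 / 5 = 1, so 5 divides 5  holds
C4: f + h + d = 18 + 9 + 5 = 32  holds
C5: d * h = 5 * 9 = 45  holds
C6: 18 mod 3 = 0  holds
C7: 4a - 4h = 4(8) - 4(9) = -4  holds
C8: values 5, 18, 9, 8 are pairwise distinct  holds
C9: d = 5, not > 6; antecedent false, conditional vacuously true  holds

Yes — all constraints hold.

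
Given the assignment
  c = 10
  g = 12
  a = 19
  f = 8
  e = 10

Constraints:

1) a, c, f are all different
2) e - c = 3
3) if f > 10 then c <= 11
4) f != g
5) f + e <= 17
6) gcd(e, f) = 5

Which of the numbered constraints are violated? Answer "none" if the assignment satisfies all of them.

No — constraints 2, 5, 6 are not satisfied.

1) values 19, 10, 8 are pairwise distinct  true
2) e - c = 10 - 10 = 0, not 3  false
3) f = 8, not > 10; antecedent false, conditional vacuously true  true
4) f = 8, g = 12; distinct  true
5) f + e = 8 + 10 = 18; 18 > 17, bound 17 not met  false
6) gcd(10, 8) = 2, not 5  false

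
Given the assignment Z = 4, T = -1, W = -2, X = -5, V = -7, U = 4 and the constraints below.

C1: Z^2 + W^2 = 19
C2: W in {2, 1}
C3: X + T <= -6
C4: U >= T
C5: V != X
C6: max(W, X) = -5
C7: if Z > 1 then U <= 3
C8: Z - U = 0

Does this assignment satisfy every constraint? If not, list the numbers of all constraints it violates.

The assignment fails constraints 1, 2, 6, 7.

C1: Z^2 + W^2 = 4^2 + (-2)^2 = 16 + 4 = 20, not 19 — violated.
C2: W = -2 is not in {2, 1} — violated.
C3: X + T = -5 + (-1) = -6; -6 ≤ -6 — OK.
C4: U = 4, T = -1; 4 ≥ -1 — OK.
C5: V = -7, X = -5; distinct — OK.
C6: max(-2, -5) = -2, not -5 — violated.
C7: Z = 4 > 1, so we need U ≤ 3; but U = 4 > 3 — violated.
C8: Z - U = 4 - 4 = 0 — OK.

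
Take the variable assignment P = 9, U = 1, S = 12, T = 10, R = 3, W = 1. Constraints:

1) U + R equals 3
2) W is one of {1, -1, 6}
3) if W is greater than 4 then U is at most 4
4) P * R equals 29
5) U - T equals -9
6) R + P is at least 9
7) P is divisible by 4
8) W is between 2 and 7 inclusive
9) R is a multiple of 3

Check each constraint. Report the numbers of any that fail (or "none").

1) U + R = 1 + 3 = 4, not 3 — violated.
2) W = 1 is in {1, -1, 6} — satisfied.
3) W = 1, not > 4; antecedent false, conditional vacuously true — satisfied.
4) P * R = 9 * 3 = 27, not 29 — violated.
5) U - T = 1 - 10 = -9 — satisfied.
6) R + P = 3 + 9 = 12; 12 ≥ 9 — satisfied.
7) 9 = 4*2 + 1, so 4 does not divide 9 — violated.
8) W = 1 is outside [2, 7] — violated.
9) 3 / 3 = 1, so 3 divides 3 — satisfied.

Constraints 1, 4, 7, and 8 are violated.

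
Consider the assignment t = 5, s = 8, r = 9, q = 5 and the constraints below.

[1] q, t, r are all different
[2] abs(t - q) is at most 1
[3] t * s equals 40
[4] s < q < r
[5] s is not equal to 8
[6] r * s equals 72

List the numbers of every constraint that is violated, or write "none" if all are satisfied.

Constraints 1, 4, and 5 do not hold.

[1] q = t = 5, not all different — does not hold.
[2] abs(5 - 5) = 0; 0 ≤ 1 — holds.
[3] t * s = 5 * 8 = 40 — holds.
[4] values 8, 5, 9; s = 8 is not < q = 5 — does not hold.
[5] s = 8, but 8 is required to differ — does not hold.
[6] r * s = 9 * 8 = 72 — holds.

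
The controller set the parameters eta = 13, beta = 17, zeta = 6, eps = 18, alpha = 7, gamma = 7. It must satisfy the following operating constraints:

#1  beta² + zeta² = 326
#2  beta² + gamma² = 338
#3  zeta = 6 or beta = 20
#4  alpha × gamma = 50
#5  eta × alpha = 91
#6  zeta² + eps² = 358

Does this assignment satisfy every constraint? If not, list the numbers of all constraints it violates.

No — constraints 1, 4, 6 are not satisfied.

#1 beta² + zeta² = 17² + 6² = 289 + 36 = 325, not 326 — violated.
#2 beta² + gamma² = 17² + 7² = 289 + 49 = 338 — OK.
#3 zeta = 6 = 6 (first disjunct) — OK.
#4 alpha × gamma = 7 × 7 = 49, not 50 — violated.
#5 eta × alpha = 13 × 7 = 91 — OK.
#6 zeta² + eps² = 6² + 18² = 36 + 324 = 360, not 358 — violated.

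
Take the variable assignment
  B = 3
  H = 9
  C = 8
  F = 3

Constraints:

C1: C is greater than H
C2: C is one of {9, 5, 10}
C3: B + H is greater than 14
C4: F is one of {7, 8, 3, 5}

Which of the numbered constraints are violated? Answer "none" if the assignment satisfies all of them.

Constraints 1, 2, 3 do not hold.

C1: C = 8, H = 9; 8 ≤ 9 (want >)  ✘
C2: C = 8 is not in {9, 5, 10}  ✘
C3: B + H = 3 + 9 = 12; 12 ≤ 14, bound 14 not met  ✘
C4: F = 3 is in {7, 8, 3, 5}  ✔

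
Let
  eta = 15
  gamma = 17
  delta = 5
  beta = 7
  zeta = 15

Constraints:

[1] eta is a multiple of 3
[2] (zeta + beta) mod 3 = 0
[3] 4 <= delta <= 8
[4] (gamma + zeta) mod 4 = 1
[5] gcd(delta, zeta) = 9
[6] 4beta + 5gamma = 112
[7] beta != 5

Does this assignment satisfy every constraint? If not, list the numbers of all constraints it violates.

[1] 15 / 3 = 5, so 3 divides 15 — satisfied.
[2] zeta + beta = 22; 22 mod 3 = 1, not 0 — violated.
[3] delta = 5 lies in [4, 8] — satisfied.
[4] gamma + zeta = 32; 32 mod 4 = 0, not 1 — violated.
[5] gcd(5, 15) = 5, not 9 — violated.
[6] 4beta + 5gamma = 4(7) + 5(17) = 113, not 112 — violated.
[7] beta = 7, and 7 ≠ 5 — satisfied.

Constraints 2, 4, 5, and 6 do not hold.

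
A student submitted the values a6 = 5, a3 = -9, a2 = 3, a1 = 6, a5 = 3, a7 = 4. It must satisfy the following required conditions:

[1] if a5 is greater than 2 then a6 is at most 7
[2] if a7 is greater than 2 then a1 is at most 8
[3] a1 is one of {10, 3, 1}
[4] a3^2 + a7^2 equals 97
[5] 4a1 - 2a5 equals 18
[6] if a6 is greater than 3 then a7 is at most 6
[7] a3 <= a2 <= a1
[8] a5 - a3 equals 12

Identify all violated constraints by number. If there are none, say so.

[1] a5 = 3 > 2, so we need a6 ≤ 7; a6 = 5 ≤ 7 — OK.
[2] a7 = 4 > 2, so we need a1 ≤ 8; a1 = 6 ≤ 8 — OK.
[3] a1 = 6 is not in {10, 3, 1} — violated.
[4] a3^2 + a7^2 = (-9)^2 + 4^2 = 81 + 16 = 97 — OK.
[5] 4a1 - 2a5 = 4(6) - 2(3) = 18 — OK.
[6] a6 = 5 > 3, so we need a7 ≤ 6; a7 = 4 ≤ 6 — OK.
[7] values -9 <= 3 <= 6 — OK.
[8] a5 - a3 = 3 - (-9) = 12 — OK.

Constraint 3 does not hold.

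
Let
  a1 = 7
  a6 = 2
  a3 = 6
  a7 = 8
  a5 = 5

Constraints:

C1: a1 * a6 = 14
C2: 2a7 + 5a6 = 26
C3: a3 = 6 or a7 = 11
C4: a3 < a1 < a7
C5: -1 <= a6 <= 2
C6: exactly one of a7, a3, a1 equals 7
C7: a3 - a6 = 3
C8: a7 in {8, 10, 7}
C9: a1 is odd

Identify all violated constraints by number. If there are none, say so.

C1: a1 * a6 = 7 * 2 = 14  OK
C2: 2a7 + 5a6 = 2(8) + 5(2) = 26  OK
C3: a3 = 6 = 6 (first disjunct)  OK
C4: values 6 < 7 < 8  OK
C5: a6 = 2 lies in [-1, 2]  OK
C6: a7=8, a3=6, a1=7; 1 of them equals 7  OK
C7: a3 - a6 = 6 - 2 = 4, not 3  FAIL
C8: a7 = 8 is in {8, 10, 7}  OK
C9: a1 = 7 is odd  OK

No — constraint 7 is not satisfied.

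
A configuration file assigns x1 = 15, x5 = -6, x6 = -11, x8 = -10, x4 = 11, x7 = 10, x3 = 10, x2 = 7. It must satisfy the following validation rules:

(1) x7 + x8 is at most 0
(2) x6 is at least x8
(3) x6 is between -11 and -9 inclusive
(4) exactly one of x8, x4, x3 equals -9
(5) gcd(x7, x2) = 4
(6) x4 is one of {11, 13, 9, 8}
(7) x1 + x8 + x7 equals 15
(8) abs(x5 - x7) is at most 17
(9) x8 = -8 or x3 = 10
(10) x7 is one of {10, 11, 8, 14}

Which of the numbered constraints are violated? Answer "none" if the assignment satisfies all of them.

Constraints 2, 4, 5 do not hold.

(1) x7 + x8 = 10 + (-10) = 0; 0 ≤ 0 — holds.
(2) x6 = -11, x8 = -10; -11 < -10 (want ≥) — fails.
(3) x6 = -11 lies in [-11, -9] — holds.
(4) x8=-10, x4=11, x3=10; 0 of them equal -9, not exactly one — fails.
(5) gcd(10, 7) = 1, not 4 — fails.
(6) x4 = 11 is in {11, 13, 9, 8} — holds.
(7) x1 + x8 + x7 = 15 + (-10) + 10 = 15 — holds.
(8) abs(-6 - 10) = 16; 16 ≤ 17 — holds.
(9) x8 = -10 ≠ -8, but x3 = 10 = 10 (second disjunct) — holds.
(10) x7 = 10 is in {10, 11, 8, 14} — holds.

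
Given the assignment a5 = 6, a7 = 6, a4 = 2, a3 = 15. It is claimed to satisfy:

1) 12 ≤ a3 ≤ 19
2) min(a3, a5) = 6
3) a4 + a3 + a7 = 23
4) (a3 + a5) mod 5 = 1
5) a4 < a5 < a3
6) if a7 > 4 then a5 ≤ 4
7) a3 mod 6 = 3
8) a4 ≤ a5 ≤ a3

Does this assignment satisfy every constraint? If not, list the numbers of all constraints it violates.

1) a3 = 15 lies in [12, 19]  true
2) min(15, 6) = 6  true
3) a4 + a3 + a7 = 2 + 15 + 6 = 23  true
4) a3 + a5 = 21; 21 mod 5 = 1  true
5) values 2 < 6 < 15  true
6) a7 = 6 > 4, so we need a5 ≤ 4; but a5 = 6 > 4  false
7) 15 mod 6 = 3  true
8) values 2 ≤ 6 ≤ 15  true

Constraint 6 is violated.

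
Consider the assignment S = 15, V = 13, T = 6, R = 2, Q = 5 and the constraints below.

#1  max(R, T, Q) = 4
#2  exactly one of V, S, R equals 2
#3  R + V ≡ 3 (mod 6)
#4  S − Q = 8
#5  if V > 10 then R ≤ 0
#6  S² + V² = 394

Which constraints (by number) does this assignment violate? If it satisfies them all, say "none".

#1 max(2, 6, 5) = 6, not 4 — does not hold.
#2 V=13, S=15, R=2; 1 of them equals 2 — holds.
#3 R + V = 15; 15 mod 6 = 3 — holds.
#4 S − Q = 15 − 5 = 10, not 8 — does not hold.
#5 V = 13 > 10, so we need R ≤ 0; but R = 2 > 0 — does not hold.
#6 S² + V² = 15² + 13² = 225 + 169 = 394 — holds.

Constraints 1, 4, 5 are violated.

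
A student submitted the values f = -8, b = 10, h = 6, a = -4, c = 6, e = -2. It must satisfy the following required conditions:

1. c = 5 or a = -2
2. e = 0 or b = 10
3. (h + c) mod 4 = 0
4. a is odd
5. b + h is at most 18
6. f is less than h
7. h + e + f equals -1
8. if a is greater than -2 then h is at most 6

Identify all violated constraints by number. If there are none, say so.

1. c = 6 ≠ 5 and a = -4 ≠ -2; both disjuncts false  false
2. e = -2 ≠ 0, but b = 10 = 10 (second disjunct)  true
3. h + c = 12; 12 mod 4 = 0  true
4. a = -4 is even  false
5. b + h = 10 + 6 = 16; 16 ≤ 18  true
6. f = -8, h = 6; -8 < 6  true
7. h + e + f = 6 + (-2) + (-8) = -4, not -1  false
8. a = -4, not > -2; antecedent false, conditional vacuously true  true

Constraints 1, 4, 7 do not hold.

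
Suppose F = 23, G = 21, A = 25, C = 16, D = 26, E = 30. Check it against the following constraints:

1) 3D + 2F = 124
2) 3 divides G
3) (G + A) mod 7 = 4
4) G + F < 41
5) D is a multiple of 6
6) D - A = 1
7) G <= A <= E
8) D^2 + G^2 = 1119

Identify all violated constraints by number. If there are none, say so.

1) 3D + 2F = 3(26) + 2(23) = 124 — holds.
2) 21 / 3 = 7, so 3 divides 21 — holds.
3) G + A = 46; 46 mod 7 = 4 — holds.
4) G + F = 21 + 23 = 44; 44 ≥ 41, bound 41 not met — does not hold.
5) 26 = 6*4 + 2, so 6 does not divide 26 — does not hold.
6) D - A = 26 - 25 = 1 — holds.
7) values 21 <= 25 <= 30 — holds.
8) D^2 + G^2 = 26^2 + 21^2 = 676 + 441 = 1117, not 1119 — does not hold.

Constraints 4, 5, 8 do not hold.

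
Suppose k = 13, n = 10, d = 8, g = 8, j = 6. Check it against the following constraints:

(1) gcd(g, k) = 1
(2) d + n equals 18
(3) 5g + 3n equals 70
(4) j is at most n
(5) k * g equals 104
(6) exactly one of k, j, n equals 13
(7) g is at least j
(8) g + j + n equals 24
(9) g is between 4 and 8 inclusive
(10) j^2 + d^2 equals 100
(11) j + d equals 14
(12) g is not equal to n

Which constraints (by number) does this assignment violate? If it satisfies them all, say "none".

The assignment satisfies every constraint.

(1) gcd(8, 13) = 1  ✓
(2) d + n = 8 + 10 = 18  ✓
(3) 5g + 3n = 5(8) + 3(10) = 70  ✓
(4) j = 6, n = 10; 6 ≤ 10  ✓
(5) k * g = 13 * 8 = 104  ✓
(6) k=13, j=6, n=10; 1 of them equals 13  ✓
(7) g = 8, j = 6; 8 ≥ 6  ✓
(8) g + j + n = 8 + 6 + 10 = 24  ✓
(9) g = 8 lies in [4, 8]  ✓
(10) j^2 + d^2 = 6^2 + 8^2 = 36 + 64 = 100  ✓
(11) j + d = 6 + 8 = 14  ✓
(12) g = 8, n = 10; distinct  ✓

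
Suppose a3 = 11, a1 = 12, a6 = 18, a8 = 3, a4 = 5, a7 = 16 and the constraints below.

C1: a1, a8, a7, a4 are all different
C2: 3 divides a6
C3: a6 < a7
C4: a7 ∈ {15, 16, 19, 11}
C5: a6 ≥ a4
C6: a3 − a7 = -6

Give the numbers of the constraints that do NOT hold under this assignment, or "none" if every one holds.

C1: values 12, 3, 16, 5 are pairwise distinct  OK
C2: 18 / 3 = 6, so 3 divides 18  OK
C3: a6 = 18, a7 = 16; 18 ≥ 16 (want <)  FAIL
C4: a7 = 16 is in {15, 16, 19, 11}  OK
C5: a6 = 18, a4 = 5; 18 ≥ 5  OK
C6: a3 − a7 = 11 − 16 = -5, not -6  FAIL

Constraints 3 and 6 do not hold.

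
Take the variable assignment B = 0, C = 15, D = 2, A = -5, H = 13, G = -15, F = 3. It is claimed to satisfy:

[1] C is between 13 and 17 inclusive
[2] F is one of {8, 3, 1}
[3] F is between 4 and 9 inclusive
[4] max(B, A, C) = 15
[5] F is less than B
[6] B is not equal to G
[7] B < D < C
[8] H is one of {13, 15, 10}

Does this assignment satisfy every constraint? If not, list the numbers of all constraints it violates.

Constraints 3 and 5 do not hold.

[1] C = 15 lies in [13, 17] — OK.
[2] F = 3 is in {8, 3, 1} — OK.
[3] F = 3 is outside [4, 9] — violated.
[4] max(0, -5, 15) = 15 — OK.
[5] F = 3, B = 0; 3 ≥ 0 (want <) — violated.
[6] B = 0, G = -15; distinct — OK.
[7] values 0 < 2 < 15 — OK.
[8] H = 13 is in {13, 15, 10} — OK.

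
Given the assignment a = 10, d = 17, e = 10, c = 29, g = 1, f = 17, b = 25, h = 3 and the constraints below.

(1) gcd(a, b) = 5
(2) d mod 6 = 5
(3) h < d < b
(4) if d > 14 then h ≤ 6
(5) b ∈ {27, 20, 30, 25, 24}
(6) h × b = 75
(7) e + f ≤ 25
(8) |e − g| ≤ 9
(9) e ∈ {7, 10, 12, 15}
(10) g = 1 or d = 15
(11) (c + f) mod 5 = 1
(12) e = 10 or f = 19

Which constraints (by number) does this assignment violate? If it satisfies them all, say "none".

Violated: 7.

(1) gcd(10, 25) = 5  ✔
(2) 17 mod 6 = 5  ✔
(3) values 3 < 17 < 25  ✔
(4) d = 17 > 14, so we need h ≤ 6; h = 3 ≤ 6  ✔
(5) b = 25 is in {27, 20, 30, 25, 24}  ✔
(6) h × b = 3 × 25 = 75  ✔
(7) e + f = 10 + 17 = 27; 27 > 25, bound 25 not met  ✘
(8) |10 − 1| = 9; 9 ≤ 9  ✔
(9) e = 10 is in {7, 10, 12, 15}  ✔
(10) g = 1 = 1 (first disjunct)  ✔
(11) c + f = 46; 46 mod 5 = 1  ✔
(12) e = 10 = 10 (first disjunct)  ✔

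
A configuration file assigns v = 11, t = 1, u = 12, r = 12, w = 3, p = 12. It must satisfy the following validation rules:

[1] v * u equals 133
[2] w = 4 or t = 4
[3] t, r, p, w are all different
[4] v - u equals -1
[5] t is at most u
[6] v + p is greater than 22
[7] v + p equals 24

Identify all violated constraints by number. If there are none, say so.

Violated: 1, 2, 3, 7.

[1] v * u = 11 * 12 = 132, not 133  no
[2] w = 3 ≠ 4 and t = 1 ≠ 4; both disjuncts false  no
[3] r = p = 12, not all different  no
[4] v - u = 11 - 12 = -1  yes
[5] t = 1, u = 12; 1 ≤ 12  yes
[6] v + p = 11 + 12 = 23; 23 > 22  yes
[7] v + p = 11 + 12 = 23, not 24  no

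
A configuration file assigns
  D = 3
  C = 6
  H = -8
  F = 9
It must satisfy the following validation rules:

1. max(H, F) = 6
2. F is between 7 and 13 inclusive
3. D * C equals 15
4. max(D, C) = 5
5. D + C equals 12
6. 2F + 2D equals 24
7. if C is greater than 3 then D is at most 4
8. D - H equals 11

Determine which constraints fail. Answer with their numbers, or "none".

1. max(-8, 9) = 9, not 6  no
2. F = 9 lies in [7, 13]  yes
3. D * C = 3 * 6 = 18, not 15  no
4. max(3, 6) = 6, not 5  no
5. D + C = 3 + 6 = 9, not 12  no
6. 2F + 2D = 2(9) + 2(3) = 24  yes
7. C = 6 > 3, so we need D ≤ 4; D = 3 ≤ 4  yes
8. D - H = 3 - (-8) = 11  yes

No — constraints 1, 3, 4, 5 are not satisfied.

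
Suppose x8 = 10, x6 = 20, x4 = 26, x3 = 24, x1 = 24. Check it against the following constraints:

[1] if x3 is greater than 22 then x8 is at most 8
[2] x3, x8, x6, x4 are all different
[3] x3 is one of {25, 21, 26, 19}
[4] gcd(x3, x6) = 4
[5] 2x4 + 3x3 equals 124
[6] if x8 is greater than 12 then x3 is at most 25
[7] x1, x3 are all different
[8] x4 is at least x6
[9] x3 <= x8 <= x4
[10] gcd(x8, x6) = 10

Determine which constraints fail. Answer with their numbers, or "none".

Constraints 1, 3, 7, 9 do not hold.

[1] x3 = 24 > 22, so we need x8 ≤ 8; but x8 = 10 > 8  no
[2] values 24, 10, 20, 26 are pairwise distinct  yes
[3] x3 = 24 is not in {25, 21, 26, 19}  no
[4] gcd(24, 20) = 4  yes
[5] 2x4 + 3x3 = 2(26) + 3(24) = 124  yes
[6] x8 = 10, not > 12; antecedent false, conditional vacuously true  yes
[7] x1 = x3 = 24, not all different  no
[8] x4 = 26, x6 = 20; 26 ≥ 20  yes
[9] values 24, 10, 26; x3 = 24 is not <= x8 = 10  no
[10] gcd(10, 20) = 10  yes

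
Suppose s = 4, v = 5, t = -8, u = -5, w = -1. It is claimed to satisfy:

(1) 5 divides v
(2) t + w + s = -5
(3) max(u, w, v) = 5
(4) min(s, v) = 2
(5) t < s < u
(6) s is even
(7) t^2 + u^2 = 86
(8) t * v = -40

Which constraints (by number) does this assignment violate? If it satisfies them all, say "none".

(1) 5 / 5 = 1, so 5 divides 5  holds
(2) t + w + s = -8 + (-1) + 4 = -5  holds
(3) max(-5, -1, 5) = 5  holds
(4) min(4, 5) = 4, not 2  fails
(5) values -8, 4, -5; s = 4 is not < u = -5  fails
(6) s = 4 is even  holds
(7) t^2 + u^2 = (-8)^2 + (-5)^2 = 64 + 25 = 89, not 86  fails
(8) t * v = -8 * 5 = -40  holds

Constraints 4, 5, 7 are violated.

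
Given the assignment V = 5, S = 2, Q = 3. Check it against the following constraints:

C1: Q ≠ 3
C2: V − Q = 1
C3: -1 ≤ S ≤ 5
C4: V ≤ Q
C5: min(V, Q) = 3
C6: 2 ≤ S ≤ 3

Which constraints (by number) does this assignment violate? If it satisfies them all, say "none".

Violated: 1, 2, and 4.

C1: Q = 3, but 3 is required to differ — does not hold.
C2: V − Q = 5 − 3 = 2, not 1 — does not hold.
C3: S = 2 lies in [-1, 5] — holds.
C4: V = 5, Q = 3; 5 > 3 (want ≤) — does not hold.
C5: min(5, 3) = 3 — holds.
C6: S = 2 lies in [2, 3] — holds.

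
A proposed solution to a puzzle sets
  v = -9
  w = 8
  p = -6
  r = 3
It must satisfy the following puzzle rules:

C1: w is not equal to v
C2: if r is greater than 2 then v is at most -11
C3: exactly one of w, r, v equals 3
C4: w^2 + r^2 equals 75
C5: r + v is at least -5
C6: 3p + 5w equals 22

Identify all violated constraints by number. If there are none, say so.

C1: w = 8, v = -9; distinct  yes
C2: r = 3 > 2, so we need v ≤ -11; but v = -9 > -11  no
C3: w=8, r=3, v=-9; 1 of them equals 3  yes
C4: w^2 + r^2 = 8^2 + 3^2 = 64 + 9 = 73, not 75  no
C5: r + v = 3 + (-9) = -6; -6 < -5, bound -5 not met  no
C6: 3p + 5w = 3(-6) + 5(8) = 22  yes

Violated: 2, 4, and 5.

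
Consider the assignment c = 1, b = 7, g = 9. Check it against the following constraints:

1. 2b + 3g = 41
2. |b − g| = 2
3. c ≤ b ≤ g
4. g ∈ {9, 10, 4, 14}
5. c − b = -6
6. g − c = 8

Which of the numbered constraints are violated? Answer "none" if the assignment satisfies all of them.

1. 2b + 3g = 2(7) + 3(9) = 41 — holds.
2. |7 − 9| = 2 — holds.
3. values 1 ≤ 7 ≤ 9 — holds.
4. g = 9 is in {9, 10, 4, 14} — holds.
5. c − b = 1 − 7 = -6 — holds.
6. g − c = 9 − 1 = 8 — holds.

None — every constraint holds.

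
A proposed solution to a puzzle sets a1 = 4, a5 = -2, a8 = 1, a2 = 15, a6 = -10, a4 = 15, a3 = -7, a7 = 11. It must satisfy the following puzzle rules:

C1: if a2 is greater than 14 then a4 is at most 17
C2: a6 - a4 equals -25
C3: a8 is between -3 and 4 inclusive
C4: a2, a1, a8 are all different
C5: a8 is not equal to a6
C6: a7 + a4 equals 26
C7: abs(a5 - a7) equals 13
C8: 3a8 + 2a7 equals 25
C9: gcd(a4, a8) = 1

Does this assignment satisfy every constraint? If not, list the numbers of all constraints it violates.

All constraints are satisfied.

C1: a2 = 15 > 14, so we need a4 ≤ 17; a4 = 15 ≤ 17 — OK.
C2: a6 - a4 = -10 - 15 = -25 — OK.
C3: a8 = 1 lies in [-3, 4] — OK.
C4: values 15, 4, 1 are pairwise distinct — OK.
C5: a8 = 1, a6 = -10; distinct — OK.
C6: a7 + a4 = 11 + 15 = 26 — OK.
C7: abs(-2 - 11) = 13 — OK.
C8: 3a8 + 2a7 = 3(1) + 2(11) = 25 — OK.
C9: gcd(15, 1) = 1 — OK.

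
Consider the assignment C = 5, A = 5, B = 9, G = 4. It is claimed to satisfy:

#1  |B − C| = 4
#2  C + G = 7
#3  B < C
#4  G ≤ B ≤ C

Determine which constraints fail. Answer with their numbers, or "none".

#1 |9 − 5| = 4  OK
#2 C + G = 5 + 4 = 9, not 7  FAIL
#3 B = 9, C = 5; 9 ≥ 5 (want <)  FAIL
#4 values 4, 9, 5; B = 9 is not ≤ C = 5  FAIL

No — constraints 2, 3, 4 are not satisfied.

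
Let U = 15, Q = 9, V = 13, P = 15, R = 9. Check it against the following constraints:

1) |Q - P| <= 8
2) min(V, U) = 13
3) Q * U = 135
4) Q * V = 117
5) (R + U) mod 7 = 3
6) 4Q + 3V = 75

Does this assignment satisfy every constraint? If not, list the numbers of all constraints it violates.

1) |9 - 15| = 6; 6 ≤ 8 — holds.
2) min(13, 15) = 13 — holds.
3) Q * U = 9 * 15 = 135 — holds.
4) Q * V = 9 * 13 = 117 — holds.
5) R + U = 24; 24 mod 7 = 3 — holds.
6) 4Q + 3V = 4(9) + 3(13) = 75 — holds.

All constraints are satisfied.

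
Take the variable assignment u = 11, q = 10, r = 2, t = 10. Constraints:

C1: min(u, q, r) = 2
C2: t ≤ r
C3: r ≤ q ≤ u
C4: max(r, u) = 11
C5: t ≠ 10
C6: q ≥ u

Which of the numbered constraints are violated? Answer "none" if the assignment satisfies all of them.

C1: min(11, 10, 2) = 2 — holds.
C2: t = 10, r = 2; 10 > 2 (want ≤) — does not hold.
C3: values 2 ≤ 10 ≤ 11 — holds.
C4: max(2, 11) = 11 — holds.
C5: t = 10, but 10 is required to differ — does not hold.
C6: q = 10, u = 11; 10 < 11 (want ≥) — does not hold.

Constraints 2, 5, and 6 are violated.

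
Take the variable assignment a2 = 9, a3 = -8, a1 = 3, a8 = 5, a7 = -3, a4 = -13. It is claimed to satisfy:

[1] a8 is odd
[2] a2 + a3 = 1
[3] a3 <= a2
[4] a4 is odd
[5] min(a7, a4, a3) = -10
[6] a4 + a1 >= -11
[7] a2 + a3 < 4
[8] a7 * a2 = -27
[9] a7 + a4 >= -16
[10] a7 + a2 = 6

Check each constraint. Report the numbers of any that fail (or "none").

[1] a8 = 5 is odd  holds
[2] a2 + a3 = 9 + (-8) = 1  holds
[3] a3 = -8, a2 = 9; -8 ≤ 9  holds
[4] a4 = -13 is odd  holds
[5] min(-3, -13, -8) = -13, not -10  fails
[6] a4 + a1 = -13 + 3 = -10; -10 ≥ -11  holds
[7] a2 + a3 = 9 + (-8) = 1; 1 < 4  holds
[8] a7 * a2 = -3 * 9 = -27  holds
[9] a7 + a4 = -3 + (-13) = -16; -16 ≥ -16  holds
[10] a7 + a2 = -3 + 9 = 6  holds

Violated: 5.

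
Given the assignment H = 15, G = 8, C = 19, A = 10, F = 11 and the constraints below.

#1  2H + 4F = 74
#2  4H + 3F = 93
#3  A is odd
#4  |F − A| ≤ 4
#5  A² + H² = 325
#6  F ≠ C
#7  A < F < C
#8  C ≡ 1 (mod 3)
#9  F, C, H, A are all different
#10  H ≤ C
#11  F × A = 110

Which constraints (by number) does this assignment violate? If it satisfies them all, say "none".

#1 2H + 4F = 2(15) + 4(11) = 74  ✓
#2 4H + 3F = 4(15) + 3(11) = 93  ✓
#3 A = 10 is even  ✗
#4 |11 − 10| = 1; 1 ≤ 4  ✓
#5 A² + H² = 10² + 15² = 100 + 225 = 325  ✓
#6 F = 11, C = 19; distinct  ✓
#7 values 10 < 11 < 19  ✓
#8 19 mod 3 = 1  ✓
#9 values 11, 19, 15, 10 are pairwise distinct  ✓
#10 H = 15, C = 19; 15 ≤ 19  ✓
#11 F × A = 11 × 10 = 110  ✓

Constraint 3 does not hold.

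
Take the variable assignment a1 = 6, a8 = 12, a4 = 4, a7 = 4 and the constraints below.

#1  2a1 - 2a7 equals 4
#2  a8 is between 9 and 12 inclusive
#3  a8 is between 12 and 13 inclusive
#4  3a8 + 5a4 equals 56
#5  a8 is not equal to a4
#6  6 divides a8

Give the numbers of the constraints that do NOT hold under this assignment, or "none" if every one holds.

All constraints are satisfied.

#1 2a1 - 2a7 = 2(6) - 2(4) = 4 — satisfied.
#2 a8 = 12 lies in [9, 12] — satisfied.
#3 a8 = 12 lies in [12, 13] — satisfied.
#4 3a8 + 5a4 = 3(12) + 5(4) = 56 — satisfied.
#5 a8 = 12, a4 = 4; distinct — satisfied.
#6 12 / 6 = 2, so 6 divides 12 — satisfied.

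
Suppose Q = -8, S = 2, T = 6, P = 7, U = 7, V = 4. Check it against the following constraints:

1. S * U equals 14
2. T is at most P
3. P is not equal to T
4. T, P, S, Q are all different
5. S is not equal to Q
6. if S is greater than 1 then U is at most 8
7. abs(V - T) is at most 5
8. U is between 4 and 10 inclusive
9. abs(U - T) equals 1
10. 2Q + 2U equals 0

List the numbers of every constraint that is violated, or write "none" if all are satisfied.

Constraint 10 is violated.

1. S * U = 2 * 7 = 14 — satisfied.
2. T = 6, P = 7; 6 ≤ 7 — satisfied.
3. P = 7, T = 6; distinct — satisfied.
4. values 6, 7, 2, -8 are pairwise distinct — satisfied.
5. S = 2, Q = -8; distinct — satisfied.
6. S = 2 > 1, so we need U ≤ 8; U = 7 ≤ 8 — satisfied.
7. abs(4 - 6) = 2; 2 ≤ 5 — satisfied.
8. U = 7 lies in [4, 10] — satisfied.
9. abs(7 - 6) = 1 — satisfied.
10. 2Q + 2U = 2(-8) + 2(7) = -2, not 0 — violated.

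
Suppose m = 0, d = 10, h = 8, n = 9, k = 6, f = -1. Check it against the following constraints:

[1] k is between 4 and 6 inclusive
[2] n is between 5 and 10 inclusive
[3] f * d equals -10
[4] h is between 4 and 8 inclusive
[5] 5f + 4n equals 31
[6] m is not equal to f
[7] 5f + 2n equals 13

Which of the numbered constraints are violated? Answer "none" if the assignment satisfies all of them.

None — every constraint holds.

[1] k = 6 lies in [4, 6]  true
[2] n = 9 lies in [5, 10]  true
[3] f * d = -1 * 10 = -10  true
[4] h = 8 lies in [4, 8]  true
[5] 5f + 4n = 5(-1) + 4(9) = 31  true
[6] m = 0, f = -1; distinct  true
[7] 5f + 2n = 5(-1) + 2(9) = 13  true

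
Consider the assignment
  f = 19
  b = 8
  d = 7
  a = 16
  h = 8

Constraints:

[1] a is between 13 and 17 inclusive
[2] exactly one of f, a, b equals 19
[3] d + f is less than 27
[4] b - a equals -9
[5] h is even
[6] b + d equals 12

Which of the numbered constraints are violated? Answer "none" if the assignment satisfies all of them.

[1] a = 16 lies in [13, 17] — OK.
[2] f=19, a=16, b=8; 1 of them equals 19 — OK.
[3] d + f = 7 + 19 = 26; 26 < 27 — OK.
[4] b - a = 8 - 16 = -8, not -9 — violated.
[5] h = 8 is even — OK.
[6] b + d = 8 + 7 = 15, not 12 — violated.

Violated: 4 and 6.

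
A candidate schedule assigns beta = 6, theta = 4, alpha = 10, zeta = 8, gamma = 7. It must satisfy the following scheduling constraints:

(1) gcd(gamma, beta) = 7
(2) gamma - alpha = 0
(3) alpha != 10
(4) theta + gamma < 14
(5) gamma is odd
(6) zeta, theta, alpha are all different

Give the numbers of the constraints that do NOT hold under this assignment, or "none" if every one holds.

No — constraints 1, 2, 3 are not satisfied.

(1) gcd(7, 6) = 1, not 7  ✘
(2) gamma - alpha = 7 - 10 = -3, not 0  ✘
(3) alpha = 10, but 10 is required to differ  ✘
(4) theta + gamma = 4 + 7 = 11; 11 < 14  ✔
(5) gamma = 7 is odd  ✔
(6) values 8, 4, 10 are pairwise distinct  ✔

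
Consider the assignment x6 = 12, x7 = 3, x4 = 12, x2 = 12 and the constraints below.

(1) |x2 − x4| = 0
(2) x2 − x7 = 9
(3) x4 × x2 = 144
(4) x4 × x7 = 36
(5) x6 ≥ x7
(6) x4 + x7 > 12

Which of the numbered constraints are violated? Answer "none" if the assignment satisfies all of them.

No violations.

(1) |12 − 12| = 0  yes
(2) x2 − x7 = 12 − 3 = 9  yes
(3) x4 × x2 = 12 × 12 = 144  yes
(4) x4 × x7 = 12 × 3 = 36  yes
(5) x6 = 12, x7 = 3; 12 ≥ 3  yes
(6) x4 + x7 = 12 + 3 = 15; 15 > 12  yes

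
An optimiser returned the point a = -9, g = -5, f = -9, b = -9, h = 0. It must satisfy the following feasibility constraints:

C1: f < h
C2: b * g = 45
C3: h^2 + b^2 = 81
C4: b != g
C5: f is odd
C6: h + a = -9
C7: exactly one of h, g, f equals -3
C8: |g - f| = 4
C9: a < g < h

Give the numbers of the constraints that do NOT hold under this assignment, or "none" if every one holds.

Constraint 7 is violated.

C1: f = -9, h = 0; -9 < 0  holds
C2: b * g = -9 * (-5) = 45  holds
C3: h^2 + b^2 = 0^2 + (-9)^2 = 0 + 81 = 81  holds
C4: b = -9, g = -5; distinct  holds
C5: f = -9 is odd  holds
C6: h + a = 0 + (-9) = -9  holds
C7: h=0, g=-5, f=-9; 0 of them equal -3, not exactly one  fails
C8: |-5 - (-9)| = 4  holds
C9: values -9 < -5 < 0  holds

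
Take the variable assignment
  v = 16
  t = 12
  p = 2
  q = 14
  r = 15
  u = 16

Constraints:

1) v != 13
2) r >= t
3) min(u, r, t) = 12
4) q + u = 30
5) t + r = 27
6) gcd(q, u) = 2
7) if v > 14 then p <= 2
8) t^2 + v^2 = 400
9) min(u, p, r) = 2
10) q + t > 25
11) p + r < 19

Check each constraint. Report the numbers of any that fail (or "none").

1) v = 16, and 16 ≠ 13 — holds.
2) r = 15, t = 12; 15 ≥ 12 — holds.
3) min(16, 15, 12) = 12 — holds.
4) q + u = 14 + 16 = 30 — holds.
5) t + r = 12 + 15 = 27 — holds.
6) gcd(14, 16) = 2 — holds.
7) v = 16 > 14, so we need p ≤ 2; p = 2 ≤ 2 — holds.
8) t^2 + v^2 = 12^2 + 16^2 = 144 + 256 = 400 — holds.
9) min(16, 2, 15) = 2 — holds.
10) q + t = 14 + 12 = 26; 26 > 25 — holds.
11) p + r = 2 + 15 = 17; 17 < 19 — holds.

The assignment satisfies every constraint.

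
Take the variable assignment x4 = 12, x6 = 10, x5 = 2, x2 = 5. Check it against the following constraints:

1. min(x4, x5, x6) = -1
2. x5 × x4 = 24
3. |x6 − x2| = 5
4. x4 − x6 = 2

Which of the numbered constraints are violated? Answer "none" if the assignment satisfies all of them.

Violated: 1.

1. min(12, 2, 10) = 2, not -1  ✗
2. x5 × x4 = 2 × 12 = 24  ✓
3. |10 − 5| = 5  ✓
4. x4 − x6 = 12 − 10 = 2  ✓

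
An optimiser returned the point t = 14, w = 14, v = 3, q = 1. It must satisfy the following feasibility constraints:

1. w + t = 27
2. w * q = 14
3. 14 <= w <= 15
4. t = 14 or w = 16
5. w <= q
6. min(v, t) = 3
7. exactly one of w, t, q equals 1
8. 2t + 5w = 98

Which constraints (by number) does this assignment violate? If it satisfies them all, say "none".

1. w + t = 14 + 14 = 28, not 27  ✘
2. w * q = 14 * 1 = 14  ✔
3. w = 14 lies in [14, 15]  ✔
4. t = 14 = 14 (first disjunct)  ✔
5. w = 14, q = 1; 14 > 1 (want ≤)  ✘
6. min(3, 14) = 3  ✔
7. w=14, t=14, q=1; 1 of them equals 1  ✔
8. 2t + 5w = 2(14) + 5(14) = 98  ✔

Constraints 1, 5 are violated.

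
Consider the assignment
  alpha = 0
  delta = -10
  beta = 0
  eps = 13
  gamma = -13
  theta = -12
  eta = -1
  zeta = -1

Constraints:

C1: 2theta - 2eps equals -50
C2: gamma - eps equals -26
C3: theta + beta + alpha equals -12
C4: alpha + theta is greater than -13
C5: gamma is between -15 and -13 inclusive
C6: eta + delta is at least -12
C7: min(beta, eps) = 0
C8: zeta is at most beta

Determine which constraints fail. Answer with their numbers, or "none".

The assignment satisfies every constraint.

C1: 2theta - 2eps = 2(-12) - 2(13) = -50 — holds.
C2: gamma - eps = -13 - 13 = -26 — holds.
C3: theta + beta + alpha = -12 + 0 + 0 = -12 — holds.
C4: alpha + theta = 0 + (-12) = -12; -12 > -13 — holds.
C5: gamma = -13 lies in [-15, -13] — holds.
C6: eta + delta = -1 + (-10) = -11; -11 ≥ -12 — holds.
C7: min(0, 13) = 0 — holds.
C8: zeta = -1, beta = 0; -1 ≤ 0 — holds.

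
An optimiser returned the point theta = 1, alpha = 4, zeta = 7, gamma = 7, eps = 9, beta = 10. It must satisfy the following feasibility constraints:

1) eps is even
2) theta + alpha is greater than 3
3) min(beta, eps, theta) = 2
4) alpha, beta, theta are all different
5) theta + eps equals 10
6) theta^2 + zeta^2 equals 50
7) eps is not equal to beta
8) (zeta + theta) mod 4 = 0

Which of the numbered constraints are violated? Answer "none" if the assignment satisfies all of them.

1) eps = 9 is odd — violated.
2) theta + alpha = 1 + 4 = 5; 5 > 3 — OK.
3) min(10, 9, 1) = 1, not 2 — violated.
4) values 4, 10, 1 are pairwise distinct — OK.
5) theta + eps = 1 + 9 = 10 — OK.
6) theta^2 + zeta^2 = 1^2 + 7^2 = 1 + 49 = 50 — OK.
7) eps = 9, beta = 10; distinct — OK.
8) zeta + theta = 8; 8 mod 4 = 0 — OK.

Violated: 1 and 3.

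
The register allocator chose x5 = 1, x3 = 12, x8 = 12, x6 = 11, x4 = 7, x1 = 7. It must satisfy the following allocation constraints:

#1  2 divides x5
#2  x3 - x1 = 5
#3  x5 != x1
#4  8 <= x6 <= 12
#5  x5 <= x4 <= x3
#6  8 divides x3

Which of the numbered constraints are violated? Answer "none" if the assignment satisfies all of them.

#1 1 = 2*0 + 1, so 2 does not divide 1  fails
#2 x3 - x1 = 12 - 7 = 5  holds
#3 x5 = 1, x1 = 7; distinct  holds
#4 x6 = 11 lies in [8, 12]  holds
#5 values 1 <= 7 <= 12  holds
#6 12 = 8*1 + 4, so 8 does not divide 12  fails

The assignment fails constraints 1, 6.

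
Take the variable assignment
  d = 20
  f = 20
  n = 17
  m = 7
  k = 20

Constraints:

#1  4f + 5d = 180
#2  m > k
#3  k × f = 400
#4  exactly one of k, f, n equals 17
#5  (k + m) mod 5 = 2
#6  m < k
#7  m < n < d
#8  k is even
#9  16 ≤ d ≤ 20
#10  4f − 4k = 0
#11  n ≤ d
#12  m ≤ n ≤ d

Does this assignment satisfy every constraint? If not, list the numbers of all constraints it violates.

#1 4f + 5d = 4(20) + 5(20) = 180  true
#2 m = 7, k = 20; 7 ≤ 20 (want >)  false
#3 k × f = 20 × 20 = 400  true
#4 k=20, f=20, n=17; 1 of them equals 17  true
#5 k + m = 27; 27 mod 5 = 2  true
#6 m = 7, k = 20; 7 < 20  true
#7 values 7 < 17 < 20  true
#8 k = 20 is even  true
#9 d = 20 lies in [16, 20]  true
#10 4f − 4k = 4(20) − 4(20) = 0  true
#11 n = 17, d = 20; 17 ≤ 20  true
#12 values 7 ≤ 17 ≤ 20  true

No — constraint 2 is not satisfied.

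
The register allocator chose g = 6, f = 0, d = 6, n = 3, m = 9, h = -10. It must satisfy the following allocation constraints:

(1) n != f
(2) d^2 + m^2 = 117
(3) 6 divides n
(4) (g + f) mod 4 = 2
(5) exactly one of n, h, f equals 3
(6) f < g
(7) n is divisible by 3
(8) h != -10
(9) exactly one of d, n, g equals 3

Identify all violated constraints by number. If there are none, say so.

(1) n = 3, f = 0; distinct — holds.
(2) d^2 + m^2 = 6^2 + 9^2 = 36 + 81 = 117 — holds.
(3) 3 = 6*0 + 3, so 6 does not divide 3 — fails.
(4) g + f = 6; 6 mod 4 = 2 — holds.
(5) n=3, h=-10, f=0; 1 of them equals 3 — holds.
(6) f = 0, g = 6; 0 < 6 — holds.
(7) 3 / 3 = 1, so 3 divides 3 — holds.
(8) h = -10, but -10 is required to differ — fails.
(9) d=6, n=3, g=6; 1 of them equals 3 — holds.

Constraints 3, 8 are violated.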